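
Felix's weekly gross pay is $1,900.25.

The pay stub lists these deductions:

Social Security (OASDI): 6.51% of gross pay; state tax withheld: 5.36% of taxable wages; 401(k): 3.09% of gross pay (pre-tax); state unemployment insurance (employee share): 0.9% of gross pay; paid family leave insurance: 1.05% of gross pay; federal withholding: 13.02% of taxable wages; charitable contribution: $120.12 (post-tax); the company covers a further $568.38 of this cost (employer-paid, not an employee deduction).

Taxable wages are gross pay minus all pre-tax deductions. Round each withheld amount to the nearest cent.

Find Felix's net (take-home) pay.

$1,222.17

401(k): $1,900.25 × 0.0309 = $58.72
Taxable wages = $1,900.25 − $58.72 = $1,841.53
Federal withholding: $1,841.53 × 0.1302 = $239.77
State tax withheld: $1,841.53 × 0.0536 = $98.71
Paid family leave insurance: $1,900.25 × 0.0105 = $19.95
State unemployment insurance (employee share): $1,900.25 × 0.009 = $17.10
Social Security (OASDI): $1,900.25 × 0.0651 = $123.71
Charitable contribution: $120.12
(Employer's $568.38 toward charitable contribution is not withheld from the employee.)
Total deductions = $58.72 + $239.77 + $98.71 + $19.95 + $17.10 + $123.71 + $120.12 = $678.08
Net pay = $1,900.25 − $678.08 = $1,222.17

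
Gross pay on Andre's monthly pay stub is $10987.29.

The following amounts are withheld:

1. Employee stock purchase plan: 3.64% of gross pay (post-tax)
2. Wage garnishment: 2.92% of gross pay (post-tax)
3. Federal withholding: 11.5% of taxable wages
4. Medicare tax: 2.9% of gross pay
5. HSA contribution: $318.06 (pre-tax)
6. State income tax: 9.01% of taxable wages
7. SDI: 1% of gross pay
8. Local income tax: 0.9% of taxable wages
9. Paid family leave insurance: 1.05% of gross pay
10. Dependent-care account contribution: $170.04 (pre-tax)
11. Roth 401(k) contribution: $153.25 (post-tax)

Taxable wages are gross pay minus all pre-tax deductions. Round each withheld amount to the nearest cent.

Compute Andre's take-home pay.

$6833.42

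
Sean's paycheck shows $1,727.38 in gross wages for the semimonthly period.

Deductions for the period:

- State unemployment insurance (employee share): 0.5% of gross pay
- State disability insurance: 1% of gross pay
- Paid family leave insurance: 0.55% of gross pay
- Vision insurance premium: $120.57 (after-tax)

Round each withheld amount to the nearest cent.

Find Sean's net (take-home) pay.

$1,571.40

State disability insurance: $1,727.38 × 0.01 = $17.27
State unemployment insurance (employee share): $1,727.38 × 0.005 = $8.64
Paid family leave insurance: $1,727.38 × 0.0055 = $9.50
Vision insurance premium: $120.57
Total deductions = $17.27 + $8.64 + $9.50 + $120.57 = $155.98
Net pay = $1,727.38 − $155.98 = $1,571.40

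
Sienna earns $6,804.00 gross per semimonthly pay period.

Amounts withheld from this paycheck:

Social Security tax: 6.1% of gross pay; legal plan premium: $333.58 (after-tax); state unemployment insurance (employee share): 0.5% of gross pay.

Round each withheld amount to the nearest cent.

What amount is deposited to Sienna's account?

State unemployment insurance (employee share): $6,804.00 × 0.005 = $34.02
Social Security tax: $6,804.00 × 0.061 = $415.04
Legal plan premium: $333.58
Total deductions = $34.02 + $415.04 + $333.58 = $782.64
Net pay = $6,804.00 − $782.64 = $6,021.36

$6,021.36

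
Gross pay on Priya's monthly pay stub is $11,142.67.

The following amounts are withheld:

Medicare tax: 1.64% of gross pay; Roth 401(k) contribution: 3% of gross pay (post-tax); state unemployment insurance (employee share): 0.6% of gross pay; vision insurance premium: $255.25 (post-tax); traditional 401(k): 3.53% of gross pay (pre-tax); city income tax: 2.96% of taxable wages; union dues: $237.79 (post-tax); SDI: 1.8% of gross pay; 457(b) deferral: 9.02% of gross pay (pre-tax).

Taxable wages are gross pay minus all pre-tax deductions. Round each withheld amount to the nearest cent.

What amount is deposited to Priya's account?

$8,178.34

457(b) deferral: $11,142.67 × 0.0902 = $1,005.07
Traditional 401(k): $11,142.67 × 0.0353 = $393.34
Pre-tax total = $1,005.07 + $393.34 = $1,398.41
Taxable wages = $11,142.67 − $1,398.41 = $9,744.26
City income tax: $9,744.26 × 0.0296 = $288.43
Medicare tax: $11,142.67 × 0.0164 = $182.74
SDI: $11,142.67 × 0.018 = $200.57
State unemployment insurance (employee share): $11,142.67 × 0.006 = $66.86
Roth 401(k) contribution: $11,142.67 × 0.03 = $334.28
Vision insurance premium: $255.25
Union dues: $237.79
Total deductions = $1,005.07 + $393.34 + $288.43 + $182.74 + $200.57 + $66.86 + $334.28 + $255.25 + $237.79 = $2,964.33
Net pay = $11,142.67 − $2,964.33 = $8,178.34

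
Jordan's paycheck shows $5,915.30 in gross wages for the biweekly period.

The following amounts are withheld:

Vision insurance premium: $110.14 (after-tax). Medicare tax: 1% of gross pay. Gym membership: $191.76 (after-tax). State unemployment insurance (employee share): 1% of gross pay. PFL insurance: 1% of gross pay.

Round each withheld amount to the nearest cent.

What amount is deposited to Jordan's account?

$5,435.95

Medicare tax: $5,915.30 × 0.01 = $59.15
PFL insurance: $5,915.30 × 0.01 = $59.15
State unemployment insurance (employee share): $5,915.30 × 0.01 = $59.15
Vision insurance premium: $110.14
Gym membership: $191.76
Total deductions = $59.15 + $59.15 + $59.15 + $110.14 + $191.76 = $479.35
Net pay = $5,915.30 − $479.35 = $5,435.95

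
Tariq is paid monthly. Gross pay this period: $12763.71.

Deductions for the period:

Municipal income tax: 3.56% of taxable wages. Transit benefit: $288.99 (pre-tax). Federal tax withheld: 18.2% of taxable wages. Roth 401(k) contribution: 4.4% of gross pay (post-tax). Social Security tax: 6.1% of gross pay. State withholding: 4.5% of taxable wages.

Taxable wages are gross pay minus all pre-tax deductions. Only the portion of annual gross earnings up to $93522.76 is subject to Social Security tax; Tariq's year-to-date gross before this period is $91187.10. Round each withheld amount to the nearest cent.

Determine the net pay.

$8494.78

Transit benefit: $288.99
Taxable wages = $12763.71 − $288.99 = $12474.72
Federal tax withheld: $12474.72 × 0.182 = $2270.40
State withholding: $12474.72 × 0.045 = $561.36
Municipal income tax: $12474.72 × 0.0356 = $444.10
Social Security tax: only $93522.76 − $91187.10 = $2335.66 of this check is subject → $2335.66 × 0.061 = $142.48
Roth 401(k) contribution: $12763.71 × 0.044 = $561.60
Total deductions = $288.99 + $2270.40 + $561.36 + $444.10 + $142.48 + $561.60 = $4268.93
Net pay = $12763.71 − $4268.93 = $8494.78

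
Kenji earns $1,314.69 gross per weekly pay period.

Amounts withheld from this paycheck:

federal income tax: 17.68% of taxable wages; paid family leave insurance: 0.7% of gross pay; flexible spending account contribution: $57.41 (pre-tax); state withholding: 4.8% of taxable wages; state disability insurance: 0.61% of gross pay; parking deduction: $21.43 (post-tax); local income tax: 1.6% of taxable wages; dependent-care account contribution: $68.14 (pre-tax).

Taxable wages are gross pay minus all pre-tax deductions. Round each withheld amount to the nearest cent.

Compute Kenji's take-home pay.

Flexible spending account contribution: $57.41
Dependent-care account contribution: $68.14
Pre-tax total = $57.41 + $68.14 = $125.55
Taxable wages = $1,314.69 − $125.55 = $1,189.14
State withholding: $1,189.14 × 0.048 = $57.08
Federal income tax: $1,189.14 × 0.1768 = $210.24
Local income tax: $1,189.14 × 0.016 = $19.03
State disability insurance: $1,314.69 × 0.0061 = $8.02
Paid family leave insurance: $1,314.69 × 0.007 = $9.20
Parking deduction: $21.43
Total deductions = $57.41 + $68.14 + $57.08 + $210.24 + $19.03 + $8.02 + $9.20 + $21.43 = $450.55
Net pay = $1,314.69 − $450.55 = $864.14

$864.14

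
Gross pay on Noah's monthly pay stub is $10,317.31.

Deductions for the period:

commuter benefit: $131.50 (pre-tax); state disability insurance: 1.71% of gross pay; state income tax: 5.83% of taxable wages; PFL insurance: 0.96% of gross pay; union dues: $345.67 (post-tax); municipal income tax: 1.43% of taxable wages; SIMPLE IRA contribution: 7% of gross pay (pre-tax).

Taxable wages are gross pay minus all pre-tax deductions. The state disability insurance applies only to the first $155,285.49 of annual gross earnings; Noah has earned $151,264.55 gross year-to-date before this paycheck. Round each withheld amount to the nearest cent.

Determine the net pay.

Commuter benefit: $131.50
SIMPLE IRA contribution: $10,317.31 × 0.07 = $722.21
Pre-tax total = $131.50 + $722.21 = $853.71
Taxable wages = $10,317.31 − $853.71 = $9,463.60
Municipal income tax: $9,463.60 × 0.0143 = $135.33
State income tax: $9,463.60 × 0.0583 = $551.73
PFL insurance: $10,317.31 × 0.0096 = $99.05
State disability insurance: only $155,285.49 − $151,264.55 = $4,020.94 of this check is subject → $4,020.94 × 0.0171 = $68.76
Union dues: $345.67
Total deductions = $131.50 + $722.21 + $135.33 + $551.73 + $99.05 + $68.76 + $345.67 = $2,054.25
Net pay = $10,317.31 − $2,054.25 = $8,263.06

$8,263.06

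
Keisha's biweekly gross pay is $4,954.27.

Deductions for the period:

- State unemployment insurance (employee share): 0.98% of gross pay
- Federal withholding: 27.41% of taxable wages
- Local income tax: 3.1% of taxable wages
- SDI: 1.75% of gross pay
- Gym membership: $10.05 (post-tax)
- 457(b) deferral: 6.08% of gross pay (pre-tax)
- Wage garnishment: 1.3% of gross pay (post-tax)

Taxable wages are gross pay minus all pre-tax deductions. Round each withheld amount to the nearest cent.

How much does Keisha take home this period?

$3,023.70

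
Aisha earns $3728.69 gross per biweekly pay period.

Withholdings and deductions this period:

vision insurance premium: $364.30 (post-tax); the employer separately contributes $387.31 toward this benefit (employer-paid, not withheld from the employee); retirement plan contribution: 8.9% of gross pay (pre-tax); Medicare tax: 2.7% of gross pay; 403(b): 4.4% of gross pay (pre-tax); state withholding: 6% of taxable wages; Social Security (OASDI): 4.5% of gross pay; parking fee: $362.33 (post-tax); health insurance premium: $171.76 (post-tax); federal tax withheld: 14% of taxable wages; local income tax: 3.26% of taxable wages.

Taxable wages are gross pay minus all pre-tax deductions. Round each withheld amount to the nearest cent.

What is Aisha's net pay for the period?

403(b): $3728.69 × 0.044 = $164.06
Retirement plan contribution: $3728.69 × 0.089 = $331.85
Pre-tax total = $164.06 + $331.85 = $495.91
Taxable wages = $3728.69 − $495.91 = $3232.78
Local income tax: $3232.78 × 0.0326 = $105.39
State withholding: $3232.78 × 0.06 = $193.97
Federal tax withheld: $3232.78 × 0.14 = $452.59
Social Security (OASDI): $3728.69 × 0.045 = $167.79
Medicare tax: $3728.69 × 0.027 = $100.67
Vision insurance premium: $364.30
Health insurance premium: $171.76
Parking fee: $362.33
(Employer's $387.31 toward vision insurance premium is not withheld from the employee.)
Total deductions = $164.06 + $331.85 + $105.39 + $193.97 + $452.59 + $167.79 + $100.67 + $364.30 + $171.76 + $362.33 = $2414.71
Net pay = $3728.69 − $2414.71 = $1313.98

$1313.98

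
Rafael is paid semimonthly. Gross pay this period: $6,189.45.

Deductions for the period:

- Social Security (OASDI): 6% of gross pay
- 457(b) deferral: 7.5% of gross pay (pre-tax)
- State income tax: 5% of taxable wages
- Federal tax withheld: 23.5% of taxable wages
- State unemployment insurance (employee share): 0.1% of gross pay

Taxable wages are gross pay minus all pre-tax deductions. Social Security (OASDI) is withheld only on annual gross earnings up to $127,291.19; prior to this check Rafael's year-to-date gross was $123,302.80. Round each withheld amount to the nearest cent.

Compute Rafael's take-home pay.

457(b) deferral: $6,189.45 × 0.075 = $464.21
Taxable wages = $6,189.45 − $464.21 = $5,725.24
Federal tax withheld: $5,725.24 × 0.235 = $1,345.43
State income tax: $5,725.24 × 0.05 = $286.26
Social Security (OASDI): only $127,291.19 − $123,302.80 = $3,988.39 of this check is subject → $3,988.39 × 0.06 = $239.30
State unemployment insurance (employee share): $6,189.45 × 0.001 = $6.19
Total deductions = $464.21 + $1,345.43 + $286.26 + $239.30 + $6.19 = $2,341.39
Net pay = $6,189.45 − $2,341.39 = $3,848.06

$3,848.06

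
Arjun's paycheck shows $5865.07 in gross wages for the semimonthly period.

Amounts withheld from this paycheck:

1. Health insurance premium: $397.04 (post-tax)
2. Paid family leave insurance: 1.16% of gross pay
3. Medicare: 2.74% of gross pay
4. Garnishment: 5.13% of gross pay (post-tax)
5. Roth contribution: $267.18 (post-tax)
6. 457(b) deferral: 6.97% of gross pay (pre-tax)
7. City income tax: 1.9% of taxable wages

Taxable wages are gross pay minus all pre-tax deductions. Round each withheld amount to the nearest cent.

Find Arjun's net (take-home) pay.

457(b) deferral: $5865.07 × 0.0697 = $408.80
Taxable wages = $5865.07 − $408.80 = $5456.27
City income tax: $5456.27 × 0.019 = $103.67
Medicare: $5865.07 × 0.0274 = $160.70
Paid family leave insurance: $5865.07 × 0.0116 = $68.03
Health insurance premium: $397.04
Roth contribution: $267.18
Garnishment: $5865.07 × 0.0513 = $300.88
Total deductions = $408.80 + $103.67 + $160.70 + $68.03 + $397.04 + $267.18 + $300.88 = $1706.30
Net pay = $5865.07 − $1706.30 = $4158.77

$4158.77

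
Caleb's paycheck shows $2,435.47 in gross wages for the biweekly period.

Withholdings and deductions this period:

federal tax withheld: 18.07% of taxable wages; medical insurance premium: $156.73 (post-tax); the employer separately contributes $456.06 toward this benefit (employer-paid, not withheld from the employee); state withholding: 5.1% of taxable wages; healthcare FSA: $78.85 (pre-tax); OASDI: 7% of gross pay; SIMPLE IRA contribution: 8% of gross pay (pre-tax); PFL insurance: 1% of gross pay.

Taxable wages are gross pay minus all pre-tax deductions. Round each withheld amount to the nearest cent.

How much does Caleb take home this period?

$1,309.34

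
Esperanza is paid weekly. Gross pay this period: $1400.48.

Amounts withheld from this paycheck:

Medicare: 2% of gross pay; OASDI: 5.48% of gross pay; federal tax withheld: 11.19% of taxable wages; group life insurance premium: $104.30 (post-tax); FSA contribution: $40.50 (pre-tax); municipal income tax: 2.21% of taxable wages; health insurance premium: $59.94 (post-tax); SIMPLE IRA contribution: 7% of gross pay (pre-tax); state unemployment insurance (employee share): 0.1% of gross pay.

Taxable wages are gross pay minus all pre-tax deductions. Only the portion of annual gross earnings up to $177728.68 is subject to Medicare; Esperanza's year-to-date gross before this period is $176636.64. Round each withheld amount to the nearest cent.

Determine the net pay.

FSA contribution: $40.50
SIMPLE IRA contribution: $1400.48 × 0.07 = $98.03
Pre-tax total = $40.50 + $98.03 = $138.53
Taxable wages = $1400.48 − $138.53 = $1261.95
Municipal income tax: $1261.95 × 0.0221 = $27.89
Federal tax withheld: $1261.95 × 0.1119 = $141.21
OASDI: $1400.48 × 0.0548 = $76.75
Medicare: only $177728.68 − $176636.64 = $1092.04 of this check is subject → $1092.04 × 0.02 = $21.84
State unemployment insurance (employee share): $1400.48 × 0.001 = $1.40
Group life insurance premium: $104.30
Health insurance premium: $59.94
Total deductions = $40.50 + $98.03 + $27.89 + $141.21 + $76.75 + $21.84 + $1.40 + $104.30 + $59.94 = $571.86
Net pay = $1400.48 − $571.86 = $828.62

$828.62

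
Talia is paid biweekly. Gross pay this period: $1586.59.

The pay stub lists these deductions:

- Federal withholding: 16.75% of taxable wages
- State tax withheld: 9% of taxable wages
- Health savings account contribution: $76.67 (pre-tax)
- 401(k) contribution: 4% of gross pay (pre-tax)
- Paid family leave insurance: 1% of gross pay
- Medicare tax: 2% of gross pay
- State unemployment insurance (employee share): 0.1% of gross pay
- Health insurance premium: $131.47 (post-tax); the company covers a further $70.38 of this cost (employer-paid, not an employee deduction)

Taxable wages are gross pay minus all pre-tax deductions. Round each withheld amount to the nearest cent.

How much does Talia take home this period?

$893.34

Health savings account contribution: $76.67
401(k) contribution: $1586.59 × 0.04 = $63.46
Pre-tax total = $76.67 + $63.46 = $140.13
Taxable wages = $1586.59 − $140.13 = $1446.46
Federal withholding: $1446.46 × 0.1675 = $242.28
State tax withheld: $1446.46 × 0.09 = $130.18
Medicare tax: $1586.59 × 0.02 = $31.73
Paid family leave insurance: $1586.59 × 0.01 = $15.87
State unemployment insurance (employee share): $1586.59 × 0.001 = $1.59
Health insurance premium: $131.47
(Employer's $70.38 toward health insurance premium is not withheld from the employee.)
Total deductions = $76.67 + $63.46 + $242.28 + $130.18 + $31.73 + $15.87 + $1.59 + $131.47 = $693.25
Net pay = $1586.59 − $693.25 = $893.34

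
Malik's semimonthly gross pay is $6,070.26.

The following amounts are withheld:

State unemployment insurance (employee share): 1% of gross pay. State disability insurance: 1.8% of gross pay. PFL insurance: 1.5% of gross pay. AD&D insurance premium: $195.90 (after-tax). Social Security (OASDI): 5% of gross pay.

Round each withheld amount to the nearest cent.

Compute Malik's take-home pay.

$5,309.84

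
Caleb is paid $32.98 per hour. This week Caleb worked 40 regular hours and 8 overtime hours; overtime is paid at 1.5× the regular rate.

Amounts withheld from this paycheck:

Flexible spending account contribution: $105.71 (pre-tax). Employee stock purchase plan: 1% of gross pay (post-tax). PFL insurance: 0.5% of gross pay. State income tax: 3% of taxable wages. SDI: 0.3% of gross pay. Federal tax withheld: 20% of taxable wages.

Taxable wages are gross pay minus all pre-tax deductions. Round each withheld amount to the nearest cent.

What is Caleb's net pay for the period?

Regular pay: 40 × $32.98 = $1,319.20
Overtime pay: 8 × $32.98 × 1.5 = $395.76
Gross pay = $1,319.20 + $395.76 = $1,714.96
Flexible spending account contribution: $105.71
Taxable wages = $1,714.96 − $105.71 = $1,609.25
Federal tax withheld: $1,609.25 × 0.2 = $321.85
State income tax: $1,609.25 × 0.03 = $48.28
PFL insurance: $1,714.96 × 0.005 = $8.57
SDI: $1,714.96 × 0.003 = $5.14
Employee stock purchase plan: $1,714.96 × 0.01 = $17.15
Total deductions = $105.71 + $321.85 + $48.28 + $8.57 + $5.14 + $17.15 = $506.70
Net pay = $1,714.96 − $506.70 = $1,208.26

$1,208.26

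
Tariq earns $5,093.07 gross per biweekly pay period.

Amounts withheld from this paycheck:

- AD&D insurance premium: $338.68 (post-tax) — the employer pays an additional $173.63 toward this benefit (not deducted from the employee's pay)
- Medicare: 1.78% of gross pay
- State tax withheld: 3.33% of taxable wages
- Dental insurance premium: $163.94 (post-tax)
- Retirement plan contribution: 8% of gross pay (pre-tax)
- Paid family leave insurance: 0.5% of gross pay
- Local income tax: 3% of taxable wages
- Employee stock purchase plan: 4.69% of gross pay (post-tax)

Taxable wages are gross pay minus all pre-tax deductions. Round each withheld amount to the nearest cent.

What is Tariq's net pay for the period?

Retirement plan contribution: $5,093.07 × 0.08 = $407.45
Taxable wages = $5,093.07 − $407.45 = $4,685.62
State tax withheld: $4,685.62 × 0.0333 = $156.03
Local income tax: $4,685.62 × 0.03 = $140.57
Paid family leave insurance: $5,093.07 × 0.005 = $25.47
Medicare: $5,093.07 × 0.0178 = $90.66
Dental insurance premium: $163.94
AD&D insurance premium: $338.68
Employee stock purchase plan: $5,093.07 × 0.0469 = $238.86
(Employer's $173.63 toward AD&D insurance premium is not withheld from the employee.)
Total deductions = $407.45 + $156.03 + $140.57 + $25.47 + $90.66 + $163.94 + $338.68 + $238.86 = $1,561.66
Net pay = $5,093.07 − $1,561.66 = $3,531.41

$3,531.41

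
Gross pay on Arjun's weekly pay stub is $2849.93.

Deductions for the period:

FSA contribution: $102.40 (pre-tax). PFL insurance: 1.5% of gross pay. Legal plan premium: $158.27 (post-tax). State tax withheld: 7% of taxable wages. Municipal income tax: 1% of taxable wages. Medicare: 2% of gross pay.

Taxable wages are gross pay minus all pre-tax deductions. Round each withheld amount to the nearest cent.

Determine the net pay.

FSA contribution: $102.40
Taxable wages = $2849.93 − $102.40 = $2747.53
State tax withheld: $2747.53 × 0.07 = $192.33
Municipal income tax: $2747.53 × 0.01 = $27.48
Medicare: $2849.93 × 0.02 = $57.00
PFL insurance: $2849.93 × 0.015 = $42.75
Legal plan premium: $158.27
Total deductions = $102.40 + $192.33 + $27.48 + $57.00 + $42.75 + $158.27 = $580.23
Net pay = $2849.93 − $580.23 = $2269.70

$2269.70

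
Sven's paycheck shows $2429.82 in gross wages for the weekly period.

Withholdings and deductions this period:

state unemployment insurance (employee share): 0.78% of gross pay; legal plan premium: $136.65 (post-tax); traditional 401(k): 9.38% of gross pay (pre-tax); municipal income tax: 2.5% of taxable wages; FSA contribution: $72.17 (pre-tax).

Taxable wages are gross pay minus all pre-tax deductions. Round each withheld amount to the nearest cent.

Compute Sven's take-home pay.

$1920.89

Traditional 401(k): $2429.82 × 0.0938 = $227.92
FSA contribution: $72.17
Pre-tax total = $227.92 + $72.17 = $300.09
Taxable wages = $2429.82 − $300.09 = $2129.73
Municipal income tax: $2129.73 × 0.025 = $53.24
State unemployment insurance (employee share): $2429.82 × 0.0078 = $18.95
Legal plan premium: $136.65
Total deductions = $227.92 + $72.17 + $53.24 + $18.95 + $136.65 = $508.93
Net pay = $2429.82 − $508.93 = $1920.89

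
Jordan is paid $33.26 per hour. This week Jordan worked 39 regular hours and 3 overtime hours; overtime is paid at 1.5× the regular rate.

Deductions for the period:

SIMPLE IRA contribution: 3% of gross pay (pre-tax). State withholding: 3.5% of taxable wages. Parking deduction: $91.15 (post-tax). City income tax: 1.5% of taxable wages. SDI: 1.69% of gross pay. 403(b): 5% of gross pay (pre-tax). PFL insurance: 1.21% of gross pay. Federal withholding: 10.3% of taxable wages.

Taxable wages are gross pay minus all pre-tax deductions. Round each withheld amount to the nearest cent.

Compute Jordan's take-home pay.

$994.30

Regular pay: 39 × $33.26 = $1297.14
Overtime pay: 3 × $33.26 × 1.5 = $149.67
Gross pay = $1297.14 + $149.67 = $1446.81
SIMPLE IRA contribution: $1446.81 × 0.03 = $43.40
403(b): $1446.81 × 0.05 = $72.34
Pre-tax total = $43.40 + $72.34 = $115.74
Taxable wages = $1446.81 − $115.74 = $1331.07
Federal withholding: $1331.07 × 0.103 = $137.10
City income tax: $1331.07 × 0.015 = $19.97
State withholding: $1331.07 × 0.035 = $46.59
SDI: $1446.81 × 0.0169 = $24.45
PFL insurance: $1446.81 × 0.0121 = $17.51
Parking deduction: $91.15
Total deductions = $43.40 + $72.34 + $137.10 + $19.97 + $46.59 + $24.45 + $17.51 + $91.15 = $452.51
Net pay = $1446.81 − $452.51 = $994.30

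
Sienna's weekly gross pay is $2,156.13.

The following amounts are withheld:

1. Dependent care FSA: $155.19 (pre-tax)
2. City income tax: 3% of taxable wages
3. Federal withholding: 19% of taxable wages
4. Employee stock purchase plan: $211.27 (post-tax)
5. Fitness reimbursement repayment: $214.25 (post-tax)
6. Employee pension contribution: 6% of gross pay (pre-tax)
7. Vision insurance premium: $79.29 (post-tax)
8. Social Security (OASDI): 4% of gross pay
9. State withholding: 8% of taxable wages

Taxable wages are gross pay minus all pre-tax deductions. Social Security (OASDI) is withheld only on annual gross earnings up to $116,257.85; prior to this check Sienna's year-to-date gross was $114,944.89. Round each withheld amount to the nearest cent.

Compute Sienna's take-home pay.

$752.76

Employee pension contribution: $2,156.13 × 0.06 = $129.37
Dependent care FSA: $155.19
Pre-tax total = $129.37 + $155.19 = $284.56
Taxable wages = $2,156.13 − $284.56 = $1,871.57
Federal withholding: $1,871.57 × 0.19 = $355.60
City income tax: $1,871.57 × 0.03 = $56.15
State withholding: $1,871.57 × 0.08 = $149.73
Social Security (OASDI): only $116,257.85 − $114,944.89 = $1,312.96 of this check is subject → $1,312.96 × 0.04 = $52.52
Fitness reimbursement repayment: $214.25
Vision insurance premium: $79.29
Employee stock purchase plan: $211.27
Total deductions = $129.37 + $155.19 + $355.60 + $56.15 + $149.73 + $52.52 + $214.25 + $79.29 + $211.27 = $1,403.37
Net pay = $2,156.13 − $1,403.37 = $752.76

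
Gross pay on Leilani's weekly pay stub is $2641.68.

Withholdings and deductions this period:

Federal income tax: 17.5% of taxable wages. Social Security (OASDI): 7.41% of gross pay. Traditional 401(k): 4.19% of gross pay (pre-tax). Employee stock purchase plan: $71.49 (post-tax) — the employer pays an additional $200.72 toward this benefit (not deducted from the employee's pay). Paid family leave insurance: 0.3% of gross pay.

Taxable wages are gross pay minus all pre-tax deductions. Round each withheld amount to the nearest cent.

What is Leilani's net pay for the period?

Traditional 401(k): $2641.68 × 0.0419 = $110.69
Taxable wages = $2641.68 − $110.69 = $2530.99
Federal income tax: $2530.99 × 0.175 = $442.92
Paid family leave insurance: $2641.68 × 0.003 = $7.93
Social Security (OASDI): $2641.68 × 0.0741 = $195.75
Employee stock purchase plan: $71.49
(Employer's $200.72 toward employee stock purchase plan is not withheld from the employee.)
Total deductions = $110.69 + $442.92 + $7.93 + $195.75 + $71.49 = $828.78
Net pay = $2641.68 − $828.78 = $1812.90

$1812.90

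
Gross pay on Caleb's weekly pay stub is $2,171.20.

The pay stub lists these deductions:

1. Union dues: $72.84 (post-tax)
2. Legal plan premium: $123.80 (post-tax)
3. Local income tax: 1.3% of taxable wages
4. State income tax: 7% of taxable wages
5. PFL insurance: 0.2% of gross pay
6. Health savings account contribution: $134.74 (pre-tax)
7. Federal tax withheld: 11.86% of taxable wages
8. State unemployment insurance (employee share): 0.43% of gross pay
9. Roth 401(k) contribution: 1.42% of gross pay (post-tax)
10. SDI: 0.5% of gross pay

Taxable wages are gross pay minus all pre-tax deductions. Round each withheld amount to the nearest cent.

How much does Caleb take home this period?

$1,373.91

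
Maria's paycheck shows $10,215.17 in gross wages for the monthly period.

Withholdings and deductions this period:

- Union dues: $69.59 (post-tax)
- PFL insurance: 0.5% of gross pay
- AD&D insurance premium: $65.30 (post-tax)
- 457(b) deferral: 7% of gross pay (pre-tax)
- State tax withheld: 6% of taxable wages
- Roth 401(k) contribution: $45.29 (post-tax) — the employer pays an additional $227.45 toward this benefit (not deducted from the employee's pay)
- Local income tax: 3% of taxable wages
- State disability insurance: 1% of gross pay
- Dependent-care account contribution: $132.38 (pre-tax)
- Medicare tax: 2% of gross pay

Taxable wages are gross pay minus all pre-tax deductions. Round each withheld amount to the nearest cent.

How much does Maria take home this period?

$7,986.93

Dependent-care account contribution: $132.38
457(b) deferral: $10,215.17 × 0.07 = $715.06
Pre-tax total = $132.38 + $715.06 = $847.44
Taxable wages = $10,215.17 − $847.44 = $9,367.73
State tax withheld: $9,367.73 × 0.06 = $562.06
Local income tax: $9,367.73 × 0.03 = $281.03
Medicare tax: $10,215.17 × 0.02 = $204.30
PFL insurance: $10,215.17 × 0.005 = $51.08
State disability insurance: $10,215.17 × 0.01 = $102.15
Roth 401(k) contribution: $45.29
Union dues: $69.59
AD&D insurance premium: $65.30
(Employer's $227.45 toward Roth 401(k) contribution is not withheld from the employee.)
Total deductions = $132.38 + $715.06 + $562.06 + $281.03 + $204.30 + $51.08 + $102.15 + $45.29 + $69.59 + $65.30 = $2,228.24
Net pay = $10,215.17 − $2,228.24 = $7,986.93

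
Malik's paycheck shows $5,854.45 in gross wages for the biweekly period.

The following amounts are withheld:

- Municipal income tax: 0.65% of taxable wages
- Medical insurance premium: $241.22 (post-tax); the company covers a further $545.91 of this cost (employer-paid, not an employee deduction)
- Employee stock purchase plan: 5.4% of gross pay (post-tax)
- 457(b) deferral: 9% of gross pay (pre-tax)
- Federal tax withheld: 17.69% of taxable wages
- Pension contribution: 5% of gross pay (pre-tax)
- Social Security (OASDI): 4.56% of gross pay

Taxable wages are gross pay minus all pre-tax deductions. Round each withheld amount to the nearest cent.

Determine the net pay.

457(b) deferral: $5,854.45 × 0.09 = $526.90
Pension contribution: $5,854.45 × 0.05 = $292.72
Pre-tax total = $526.90 + $292.72 = $819.62
Taxable wages = $5,854.45 − $819.62 = $5,034.83
Municipal income tax: $5,034.83 × 0.0065 = $32.73
Federal tax withheld: $5,034.83 × 0.1769 = $890.66
Social Security (OASDI): $5,854.45 × 0.0456 = $266.96
Medical insurance premium: $241.22
Employee stock purchase plan: $5,854.45 × 0.054 = $316.14
(Employer's $545.91 toward medical insurance premium is not withheld from the employee.)
Total deductions = $526.90 + $292.72 + $32.73 + $890.66 + $266.96 + $241.22 + $316.14 = $2,567.33
Net pay = $5,854.45 − $2,567.33 = $3,287.12

$3,287.12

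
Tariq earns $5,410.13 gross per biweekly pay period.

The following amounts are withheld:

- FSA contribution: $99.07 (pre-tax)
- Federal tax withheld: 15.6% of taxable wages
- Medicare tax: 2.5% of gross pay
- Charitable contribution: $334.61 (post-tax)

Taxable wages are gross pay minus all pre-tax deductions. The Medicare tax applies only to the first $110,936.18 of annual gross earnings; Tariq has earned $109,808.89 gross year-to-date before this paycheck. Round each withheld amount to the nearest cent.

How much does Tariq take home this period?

FSA contribution: $99.07
Taxable wages = $5,410.13 − $99.07 = $5,311.06
Federal tax withheld: $5,311.06 × 0.156 = $828.53
Medicare tax: only $110,936.18 − $109,808.89 = $1,127.29 of this check is subject → $1,127.29 × 0.025 = $28.18
Charitable contribution: $334.61
Total deductions = $99.07 + $828.53 + $28.18 + $334.61 = $1,290.39
Net pay = $5,410.13 − $1,290.39 = $4,119.74

$4,119.74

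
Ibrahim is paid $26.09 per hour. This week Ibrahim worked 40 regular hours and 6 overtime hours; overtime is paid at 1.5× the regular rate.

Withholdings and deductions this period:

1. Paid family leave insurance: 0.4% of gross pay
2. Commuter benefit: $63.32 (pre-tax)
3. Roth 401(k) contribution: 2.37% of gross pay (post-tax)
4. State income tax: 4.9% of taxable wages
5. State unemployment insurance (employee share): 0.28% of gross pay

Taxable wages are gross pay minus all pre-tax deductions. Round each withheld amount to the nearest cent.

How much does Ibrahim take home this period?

$1,116.56

Regular pay: 40 × $26.09 = $1,043.60
Overtime pay: 6 × $26.09 × 1.5 = $234.81
Gross pay = $1,043.60 + $234.81 = $1,278.41
Commuter benefit: $63.32
Taxable wages = $1,278.41 − $63.32 = $1,215.09
State income tax: $1,215.09 × 0.049 = $59.54
State unemployment insurance (employee share): $1,278.41 × 0.0028 = $3.58
Paid family leave insurance: $1,278.41 × 0.004 = $5.11
Roth 401(k) contribution: $1,278.41 × 0.0237 = $30.30
Total deductions = $63.32 + $59.54 + $3.58 + $5.11 + $30.30 = $161.85
Net pay = $1,278.41 − $161.85 = $1,116.56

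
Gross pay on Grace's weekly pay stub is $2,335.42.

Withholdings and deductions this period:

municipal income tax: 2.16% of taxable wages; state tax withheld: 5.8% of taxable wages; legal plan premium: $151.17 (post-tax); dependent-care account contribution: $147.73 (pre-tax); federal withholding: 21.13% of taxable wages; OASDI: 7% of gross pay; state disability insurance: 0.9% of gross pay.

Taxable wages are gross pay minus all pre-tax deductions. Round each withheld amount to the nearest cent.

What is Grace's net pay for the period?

Dependent-care account contribution: $147.73
Taxable wages = $2,335.42 − $147.73 = $2,187.69
Federal withholding: $2,187.69 × 0.2113 = $462.26
State tax withheld: $2,187.69 × 0.058 = $126.89
Municipal income tax: $2,187.69 × 0.0216 = $47.25
State disability insurance: $2,335.42 × 0.009 = $21.02
OASDI: $2,335.42 × 0.07 = $163.48
Legal plan premium: $151.17
Total deductions = $147.73 + $462.26 + $126.89 + $47.25 + $21.02 + $163.48 + $151.17 = $1,119.80
Net pay = $2,335.42 − $1,119.80 = $1,215.62

$1,215.62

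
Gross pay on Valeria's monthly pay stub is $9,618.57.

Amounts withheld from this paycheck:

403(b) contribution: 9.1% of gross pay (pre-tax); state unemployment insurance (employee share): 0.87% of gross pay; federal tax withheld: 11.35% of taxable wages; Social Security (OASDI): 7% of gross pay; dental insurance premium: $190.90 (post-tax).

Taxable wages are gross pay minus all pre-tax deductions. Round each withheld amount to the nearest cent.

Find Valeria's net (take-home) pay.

$6,803.04

403(b) contribution: $9,618.57 × 0.091 = $875.29
Taxable wages = $9,618.57 − $875.29 = $8,743.28
Federal tax withheld: $8,743.28 × 0.1135 = $992.36
Social Security (OASDI): $9,618.57 × 0.07 = $673.30
State unemployment insurance (employee share): $9,618.57 × 0.0087 = $83.68
Dental insurance premium: $190.90
Total deductions = $875.29 + $992.36 + $673.30 + $83.68 + $190.90 = $2,815.53
Net pay = $9,618.57 − $2,815.53 = $6,803.04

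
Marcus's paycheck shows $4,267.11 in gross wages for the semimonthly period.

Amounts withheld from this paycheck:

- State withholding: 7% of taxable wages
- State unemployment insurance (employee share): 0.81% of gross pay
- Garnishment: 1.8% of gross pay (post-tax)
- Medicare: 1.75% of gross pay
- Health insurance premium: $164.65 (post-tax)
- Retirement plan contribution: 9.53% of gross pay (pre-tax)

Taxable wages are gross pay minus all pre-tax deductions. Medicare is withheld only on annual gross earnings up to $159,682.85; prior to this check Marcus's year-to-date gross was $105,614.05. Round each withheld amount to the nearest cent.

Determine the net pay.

$3,239.53

Retirement plan contribution: $4,267.11 × 0.0953 = $406.66
Taxable wages = $4,267.11 − $406.66 = $3,860.45
State withholding: $3,860.45 × 0.07 = $270.23
State unemployment insurance (employee share): $4,267.11 × 0.0081 = $34.56
Medicare: cap not yet reached, full $4,267.11 is subject → $4,267.11 × 0.0175 = $74.67
Garnishment: $4,267.11 × 0.018 = $76.81
Health insurance premium: $164.65
Total deductions = $406.66 + $270.23 + $34.56 + $74.67 + $76.81 + $164.65 = $1,027.58
Net pay = $4,267.11 − $1,027.58 = $3,239.53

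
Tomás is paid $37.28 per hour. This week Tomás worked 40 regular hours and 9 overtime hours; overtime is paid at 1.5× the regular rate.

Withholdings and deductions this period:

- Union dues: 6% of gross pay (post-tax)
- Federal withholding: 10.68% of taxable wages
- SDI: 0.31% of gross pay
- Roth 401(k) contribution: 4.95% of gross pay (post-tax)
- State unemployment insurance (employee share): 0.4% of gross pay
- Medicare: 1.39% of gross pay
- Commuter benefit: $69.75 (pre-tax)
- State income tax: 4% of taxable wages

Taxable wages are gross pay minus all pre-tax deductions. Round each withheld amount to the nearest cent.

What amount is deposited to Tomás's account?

$1,381.90

Regular pay: 40 × $37.28 = $1,491.20
Overtime pay: 9 × $37.28 × 1.5 = $503.28
Gross pay = $1,491.20 + $503.28 = $1,994.48
Commuter benefit: $69.75
Taxable wages = $1,994.48 − $69.75 = $1,924.73
Federal withholding: $1,924.73 × 0.1068 = $205.56
State income tax: $1,924.73 × 0.04 = $76.99
State unemployment insurance (employee share): $1,994.48 × 0.004 = $7.98
Medicare: $1,994.48 × 0.0139 = $27.72
SDI: $1,994.48 × 0.0031 = $6.18
Union dues: $1,994.48 × 0.06 = $119.67
Roth 401(k) contribution: $1,994.48 × 0.0495 = $98.73
Total deductions = $69.75 + $205.56 + $76.99 + $7.98 + $27.72 + $6.18 + $119.67 + $98.73 = $612.58
Net pay = $1,994.48 − $612.58 = $1,381.90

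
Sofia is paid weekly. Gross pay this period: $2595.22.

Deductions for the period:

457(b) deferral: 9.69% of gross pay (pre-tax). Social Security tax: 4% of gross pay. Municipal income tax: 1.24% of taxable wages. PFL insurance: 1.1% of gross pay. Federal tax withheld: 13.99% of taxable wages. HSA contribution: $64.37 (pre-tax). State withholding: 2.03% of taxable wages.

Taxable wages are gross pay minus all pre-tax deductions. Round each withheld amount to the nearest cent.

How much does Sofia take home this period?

$1753.60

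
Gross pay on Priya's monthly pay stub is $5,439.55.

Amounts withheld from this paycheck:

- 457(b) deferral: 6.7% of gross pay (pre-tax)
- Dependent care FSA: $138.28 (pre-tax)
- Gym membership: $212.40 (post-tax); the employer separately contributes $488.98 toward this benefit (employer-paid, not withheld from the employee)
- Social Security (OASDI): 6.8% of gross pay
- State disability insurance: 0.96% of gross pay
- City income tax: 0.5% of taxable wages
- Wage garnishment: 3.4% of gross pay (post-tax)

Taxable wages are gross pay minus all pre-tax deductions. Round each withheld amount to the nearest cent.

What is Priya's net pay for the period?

Dependent care FSA: $138.28
457(b) deferral: $5,439.55 × 0.067 = $364.45
Pre-tax total = $138.28 + $364.45 = $502.73
Taxable wages = $5,439.55 − $502.73 = $4,936.82
City income tax: $4,936.82 × 0.005 = $24.68
Social Security (OASDI): $5,439.55 × 0.068 = $369.89
State disability insurance: $5,439.55 × 0.0096 = $52.22
Wage garnishment: $5,439.55 × 0.034 = $184.94
Gym membership: $212.40
(Employer's $488.98 toward gym membership is not withheld from the employee.)
Total deductions = $138.28 + $364.45 + $24.68 + $369.89 + $52.22 + $184.94 + $212.40 = $1,346.86
Net pay = $5,439.55 − $1,346.86 = $4,092.69

$4,092.69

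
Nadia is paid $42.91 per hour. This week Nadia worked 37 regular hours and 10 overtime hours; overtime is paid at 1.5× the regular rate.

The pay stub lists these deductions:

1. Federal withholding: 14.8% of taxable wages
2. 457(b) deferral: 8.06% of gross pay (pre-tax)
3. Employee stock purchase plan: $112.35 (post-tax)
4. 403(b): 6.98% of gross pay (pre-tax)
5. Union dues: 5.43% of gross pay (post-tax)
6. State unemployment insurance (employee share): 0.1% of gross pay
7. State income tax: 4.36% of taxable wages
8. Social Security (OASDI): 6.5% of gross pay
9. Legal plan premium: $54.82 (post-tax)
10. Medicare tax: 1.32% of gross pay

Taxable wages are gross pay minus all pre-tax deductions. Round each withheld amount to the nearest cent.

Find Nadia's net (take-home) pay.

$1,067.46

Regular pay: 37 × $42.91 = $1,587.67
Overtime pay: 10 × $42.91 × 1.5 = $643.65
Gross pay = $1,587.67 + $643.65 = $2,231.32
457(b) deferral: $2,231.32 × 0.0806 = $179.84
403(b): $2,231.32 × 0.0698 = $155.75
Pre-tax total = $179.84 + $155.75 = $335.59
Taxable wages = $2,231.32 − $335.59 = $1,895.73
Federal withholding: $1,895.73 × 0.148 = $280.57
State income tax: $1,895.73 × 0.0436 = $82.65
Medicare tax: $2,231.32 × 0.0132 = $29.45
State unemployment insurance (employee share): $2,231.32 × 0.001 = $2.23
Social Security (OASDI): $2,231.32 × 0.065 = $145.04
Employee stock purchase plan: $112.35
Union dues: $2,231.32 × 0.0543 = $121.16
Legal plan premium: $54.82
Total deductions = $179.84 + $155.75 + $280.57 + $82.65 + $29.45 + $2.23 + $145.04 + $112.35 + $121.16 + $54.82 = $1,163.86
Net pay = $2,231.32 − $1,163.86 = $1,067.46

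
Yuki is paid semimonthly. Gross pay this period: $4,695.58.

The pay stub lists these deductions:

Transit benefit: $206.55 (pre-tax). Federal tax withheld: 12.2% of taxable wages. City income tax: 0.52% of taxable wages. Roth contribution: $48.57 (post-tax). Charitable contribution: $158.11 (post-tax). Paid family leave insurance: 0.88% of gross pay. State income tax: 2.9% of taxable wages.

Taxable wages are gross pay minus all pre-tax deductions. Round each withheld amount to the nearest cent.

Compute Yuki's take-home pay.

Transit benefit: $206.55
Taxable wages = $4,695.58 − $206.55 = $4,489.03
Federal tax withheld: $4,489.03 × 0.122 = $547.66
State income tax: $4,489.03 × 0.029 = $130.18
City income tax: $4,489.03 × 0.0052 = $23.34
Paid family leave insurance: $4,695.58 × 0.0088 = $41.32
Roth contribution: $48.57
Charitable contribution: $158.11
Total deductions = $206.55 + $547.66 + $130.18 + $23.34 + $41.32 + $48.57 + $158.11 = $1,155.73
Net pay = $4,695.58 − $1,155.73 = $3,539.85

$3,539.85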